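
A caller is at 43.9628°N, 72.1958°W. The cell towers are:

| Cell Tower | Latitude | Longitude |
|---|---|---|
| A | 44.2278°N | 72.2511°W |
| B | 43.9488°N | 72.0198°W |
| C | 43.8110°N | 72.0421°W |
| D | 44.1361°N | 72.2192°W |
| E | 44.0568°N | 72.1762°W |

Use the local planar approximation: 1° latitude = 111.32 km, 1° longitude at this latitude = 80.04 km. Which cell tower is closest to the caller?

E

Distances from 43.9628°N, 72.1958°W:
A: √((0.2650·111.32)² + (-0.0553·80.04)²) = √(870.238200 + 19.591353) = 29.8300 km
B: √((-0.0140·111.32)² + (0.1760·80.04)²) = √(2.428860 + 198.444696) = 14.1730 km
C: √((-0.1518·111.32)² + (0.1537·80.04)²) = √(285.555111 + 151.342845) = 20.9021 km
D: √((0.1733·111.32)² + (-0.0234·80.04)²) = √(372.171850 + 3.507889) = 19.3825 km
E: √((0.0940·111.32)² + (0.0196·80.04)²) = √(109.496970 + 2.461083) = 10.5810 km
Minimum: E at 10.5810 km.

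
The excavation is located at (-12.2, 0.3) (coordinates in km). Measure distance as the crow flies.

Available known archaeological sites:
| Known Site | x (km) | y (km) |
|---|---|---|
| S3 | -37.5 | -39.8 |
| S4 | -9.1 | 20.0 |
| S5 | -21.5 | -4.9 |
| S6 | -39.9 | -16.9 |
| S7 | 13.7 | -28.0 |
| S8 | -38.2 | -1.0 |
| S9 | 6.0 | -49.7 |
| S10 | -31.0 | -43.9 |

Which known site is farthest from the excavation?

S9

Distances from (-12.2, 0.3):
S3: √((-25.3)² + (-40.1)²) = √(640.090 + 1608.010) = 47.4 km
S4: √((3.1)² + (19.7)²) = √(9.610 + 388.090) = 19.9 km
S5: √((-9.3)² + (-5.2)²) = √(86.490 + 27.040) = 10.7 km
S6: √((-27.7)² + (-17.2)²) = √(767.290 + 295.840) = 32.6 km
S7: √((25.9)² + (-28.3)²) = √(670.810 + 800.890) = 38.4 km
S8: √((-26.0)² + (-1.3)²) = √(676.000 + 1.690) = 26.0 km
S9: √((18.2)² + (-50.0)²) = √(331.240 + 2500.000) = 53.2 km
S10: √((-18.8)² + (-44.2)²) = √(353.440 + 1953.640) = 48.0 km
Maximum: S9 at 53.2 km.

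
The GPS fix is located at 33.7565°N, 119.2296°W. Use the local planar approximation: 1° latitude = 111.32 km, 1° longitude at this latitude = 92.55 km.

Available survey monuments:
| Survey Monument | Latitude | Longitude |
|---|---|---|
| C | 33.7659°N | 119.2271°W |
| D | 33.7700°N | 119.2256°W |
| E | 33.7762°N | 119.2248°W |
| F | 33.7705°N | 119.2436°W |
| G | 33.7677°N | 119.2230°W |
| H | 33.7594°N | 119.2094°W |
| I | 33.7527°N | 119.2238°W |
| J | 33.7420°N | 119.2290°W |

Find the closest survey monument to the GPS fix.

I

Distances from 33.7565°N, 119.2296°W:
C: √((0.0094·111.32)² + (0.0025·92.55)²) = √(1.094970 + 0.053534) = 1.0717 km
D: √((0.0135·111.32)² + (0.0040·92.55)²) = √(2.258468 + 0.137048) = 1.5477 km
E: √((0.0197·111.32)² + (0.0048·92.55)²) = √(4.809267 + 0.197349) = 2.2375 km
F: √((0.0140·111.32)² + (-0.0140·92.55)²) = √(2.428860 + 1.678838) = 2.0267 km
G: √((0.0112·111.32)² + (0.0066·92.55)²) = √(1.554470 + 0.373113) = 1.3884 km
H: √((0.0029·111.32)² + (0.0202·92.55)²) = √(0.104218 + 3.495068) = 1.8972 km
I: √((-0.0038·111.32)² + (0.0058·92.55)²) = √(0.178943 + 0.288144) = 0.6834 km
J: √((-0.0145·111.32)² + (0.0006·92.55)²) = √(2.605448 + 0.003084) = 1.6151 km
Minimum: I at 0.6834 km.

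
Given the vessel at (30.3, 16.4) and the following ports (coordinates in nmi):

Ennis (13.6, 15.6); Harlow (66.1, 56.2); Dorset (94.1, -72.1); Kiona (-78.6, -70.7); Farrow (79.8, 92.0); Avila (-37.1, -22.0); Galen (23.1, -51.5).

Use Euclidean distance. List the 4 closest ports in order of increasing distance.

Ennis, Harlow, Galen, Avila

Distances from (30.3, 16.4):
Ennis: √((-16.7)² + (-0.8)²) = √(278.890 + 0.640) = 16.7 nmi
Harlow: √((35.8)² + (39.8)²) = √(1281.640 + 1584.040) = 53.5 nmi
Dorset: √((63.8)² + (-88.5)²) = √(4070.440 + 7832.250) = 109.1 nmi
Kiona: √((-108.9)² + (-87.1)²) = √(11859.210 + 7586.410) = 139.4 nmi
Farrow: √((49.5)² + (75.6)²) = √(2450.250 + 5715.360) = 90.4 nmi
Avila: √((-67.4)² + (-38.4)²) = √(4542.760 + 1474.560) = 77.6 nmi
Galen: √((-7.2)² + (-67.9)²) = √(51.840 + 4610.410) = 68.3 nmi
Sorted: Ennis (16.7 nmi) < Harlow (53.5 nmi) < Galen (68.3 nmi) < Avila (77.6 nmi) < Farrow (90.4 nmi) < Dorset (109.1 nmi) < …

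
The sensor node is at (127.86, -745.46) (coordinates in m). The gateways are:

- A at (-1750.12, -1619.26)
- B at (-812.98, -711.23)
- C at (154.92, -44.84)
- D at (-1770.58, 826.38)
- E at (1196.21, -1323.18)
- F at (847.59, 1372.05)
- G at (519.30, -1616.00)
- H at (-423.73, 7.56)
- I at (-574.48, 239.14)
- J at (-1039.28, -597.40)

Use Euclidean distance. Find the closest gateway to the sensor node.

Distances from (127.86, -745.46):
A: √((-1877.98)² + (-873.80)²) = √(3526808.8804 + 763526.4400) = 2071.31 m
B: √((-940.84)² + (34.23)²) = √(885179.9056 + 1171.6929) = 941.46 m
C: √((27.06)² + (700.62)²) = √(732.2436 + 490868.3844) = 701.14 m
D: √((-1898.44)² + (1571.84)²) = √(3604074.4336 + 2470680.9856) = 2464.70 m
E: √((1068.35)² + (-577.72)²) = √(1141371.7225 + 333760.3984) = 1214.55 m
F: √((719.73)² + (2117.51)²) = √(518011.2729 + 4483848.6001) = 2236.48 m
G: √((391.44)² + (-870.54)²) = √(153225.2736 + 757839.8916) = 954.50 m
H: √((-551.59)² + (753.02)²) = √(304251.5281 + 567039.1204) = 933.43 m
I: √((-702.34)² + (984.60)²) = √(493281.4756 + 969437.1600) = 1209.43 m
J: √((-1167.14)² + (148.06)²) = √(1362215.7796 + 21921.7636) = 1176.49 m
Minimum: C at 701.14 m.

C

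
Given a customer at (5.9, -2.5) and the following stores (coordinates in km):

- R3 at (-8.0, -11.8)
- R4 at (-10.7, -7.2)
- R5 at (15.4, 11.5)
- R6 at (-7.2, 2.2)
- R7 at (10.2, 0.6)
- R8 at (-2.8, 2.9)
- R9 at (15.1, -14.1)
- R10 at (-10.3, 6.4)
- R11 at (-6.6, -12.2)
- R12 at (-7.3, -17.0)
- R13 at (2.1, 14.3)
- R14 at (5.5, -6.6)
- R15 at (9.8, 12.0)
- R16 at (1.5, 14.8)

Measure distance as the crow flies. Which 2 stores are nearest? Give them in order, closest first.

Distances from (5.9, -2.5):
R3: √((-13.9)² + (-9.3)²) = √(193.210 + 86.490) = 16.7 km
R4: √((-16.6)² + (-4.7)²) = √(275.560 + 22.090) = 17.3 km
R5: √((9.5)² + (14.0)²) = √(90.250 + 196.000) = 16.9 km
R6: √((-13.1)² + (4.7)²) = √(171.610 + 22.090) = 13.9 km
R7: √((4.3)² + (3.1)²) = √(18.490 + 9.610) = 5.3 km
R8: √((-8.7)² + (5.4)²) = √(75.690 + 29.160) = 10.2 km
R9: √((9.2)² + (-11.6)²) = √(84.640 + 134.560) = 14.8 km
R10: √((-16.2)² + (8.9)²) = √(262.440 + 79.210) = 18.5 km
R11: √((-12.5)² + (-9.7)²) = √(156.250 + 94.090) = 15.8 km
R12: √((-13.2)² + (-14.5)²) = √(174.240 + 210.250) = 19.6 km
R13: √((-3.8)² + (16.8)²) = √(14.440 + 282.240) = 17.2 km
R14: √((-0.4)² + (-4.1)²) = √(0.160 + 16.810) = 4.1 km
R15: √((3.9)² + (14.5)²) = √(15.210 + 210.250) = 15.0 km
R16: √((-4.4)² + (17.3)²) = √(19.360 + 299.290) = 17.9 km
Sorted: R14 (4.1 km) < R7 (5.3 km) < R8 (10.2 km) < R6 (13.9 km) < …

R14, R7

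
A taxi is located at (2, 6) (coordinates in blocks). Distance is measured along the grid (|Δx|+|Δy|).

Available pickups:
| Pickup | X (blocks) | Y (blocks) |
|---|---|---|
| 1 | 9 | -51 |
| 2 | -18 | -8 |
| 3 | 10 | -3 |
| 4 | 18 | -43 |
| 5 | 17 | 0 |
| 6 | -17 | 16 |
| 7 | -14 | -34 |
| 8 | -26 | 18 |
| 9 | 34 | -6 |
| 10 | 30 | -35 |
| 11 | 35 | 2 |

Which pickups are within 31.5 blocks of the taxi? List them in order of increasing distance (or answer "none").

3, 5, 6

Distances from (2, 6):
1: |7| + |-57| = 7 + 57 = 64 blocks
2: |-20| + |-14| = 20 + 14 = 34 blocks
3: |8| + |-9| = 8 + 9 = 17 blocks
4: |16| + |-49| = 16 + 49 = 65 blocks
5: |15| + |-6| = 15 + 6 = 21 blocks
6: |-19| + |10| = 19 + 10 = 29 blocks
7: |-16| + |-40| = 16 + 40 = 56 blocks
8: |-28| + |12| = 28 + 12 = 40 blocks
9: |32| + |-12| = 32 + 12 = 44 blocks
10: |28| + |-41| = 28 + 41 = 69 blocks
11: |33| + |-4| = 33 + 4 = 37 blocks
Threshold 31.5 blocks: 3 (17 blocks), 5 (21 blocks), 6 (29 blocks) are within range.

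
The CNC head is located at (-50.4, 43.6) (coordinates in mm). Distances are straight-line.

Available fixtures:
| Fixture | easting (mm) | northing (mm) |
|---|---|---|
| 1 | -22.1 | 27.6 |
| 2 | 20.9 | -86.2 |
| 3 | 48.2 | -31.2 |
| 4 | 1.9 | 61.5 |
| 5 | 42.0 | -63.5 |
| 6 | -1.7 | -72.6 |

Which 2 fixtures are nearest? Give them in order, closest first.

Distances from (-50.4, 43.6):
1: √((28.3)² + (-16.0)²) = √(800.890 + 256.000) = 32.5 mm
2: √((71.3)² + (-129.8)²) = √(5083.690 + 16848.040) = 148.1 mm
3: √((98.6)² + (-74.8)²) = √(9721.960 + 5595.040) = 123.8 mm
4: √((52.3)² + (17.9)²) = √(2735.290 + 320.410) = 55.3 mm
5: √((92.4)² + (-107.1)²) = √(8537.760 + 11470.410) = 141.5 mm
6: √((48.7)² + (-116.2)²) = √(2371.690 + 13502.440) = 126.0 mm
Sorted: 1 (32.5 mm) < 4 (55.3 mm) < 3 (123.8 mm) < 6 (126.0 mm) < …

1, 4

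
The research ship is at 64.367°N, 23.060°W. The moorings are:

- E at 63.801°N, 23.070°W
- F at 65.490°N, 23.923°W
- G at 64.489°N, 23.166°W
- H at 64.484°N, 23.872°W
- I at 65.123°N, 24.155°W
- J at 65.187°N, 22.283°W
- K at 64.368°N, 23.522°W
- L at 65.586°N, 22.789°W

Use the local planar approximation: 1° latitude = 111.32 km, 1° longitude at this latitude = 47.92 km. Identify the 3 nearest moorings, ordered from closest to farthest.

G, K, H

Distances from 64.367°N, 23.060°W:
E: √((-0.566·111.32)² + (-0.010·47.92)²) = √(3969.89717 + 0.22963) = 63.009 km
F: √((1.123·111.32)² + (-0.863·47.92)²) = √(15628.09015 + 1710.23272) = 131.675 km
G: √((0.122·111.32)² + (-0.106·47.92)²) = √(184.44465 + 25.80152) = 14.500 km
H: √((0.117·111.32)² + (-0.812·47.92)²) = √(169.63604 + 1514.06903) = 41.033 km
I: √((0.756·111.32)² + (-1.095·47.92)²) = √(7082.55550 + 2753.35276) = 99.176 km
J: √((0.820·111.32)² + (0.777·47.92)²) = √(8332.47655 + 1386.35884) = 98.584 km
K: √((0.001·111.32)² + (-0.462·47.92)²) = √(0.01239 + 490.13709) = 22.139 km
L: √((1.219·111.32)² + (0.271·47.92)²) = √(18414.24031 + 168.64451) = 136.319 km
Sorted: G (14.500 km) < K (22.139 km) < H (41.033 km) < E (63.009 km) < J (98.584 km) < …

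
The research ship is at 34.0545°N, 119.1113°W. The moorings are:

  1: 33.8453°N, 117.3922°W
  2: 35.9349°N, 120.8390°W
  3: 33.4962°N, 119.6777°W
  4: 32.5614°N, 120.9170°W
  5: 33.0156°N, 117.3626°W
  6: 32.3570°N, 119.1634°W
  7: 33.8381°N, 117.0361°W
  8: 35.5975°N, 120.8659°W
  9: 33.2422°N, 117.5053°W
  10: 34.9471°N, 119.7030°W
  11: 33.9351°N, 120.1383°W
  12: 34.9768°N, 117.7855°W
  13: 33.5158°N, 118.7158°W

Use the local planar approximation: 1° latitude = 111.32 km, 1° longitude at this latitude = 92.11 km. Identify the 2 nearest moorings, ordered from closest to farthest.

Distances from 34.0545°N, 119.1113°W:
1: √((-0.2092·111.32)² + (1.7191·92.11)²) = √(542.337651 + 25073.551040) = 160.0496 km
2: √((1.8804·111.32)² + (-1.7277·92.11)²) = √(43817.427863 + 25325.045314) = 262.9496 km
3: √((-0.5583·111.32)² + (-0.5664·92.11)²) = √(3862.617031 + 2721.824093) = 81.1446 km
4: √((-1.4931·111.32)² + (-1.8057·92.11)²) = √(27626.393042 + 27663.349310) = 235.1377 km
5: √((-1.0389·111.32)² + (1.7487·92.11)²) = √(13375.002993 + 25944.433048) = 198.2913 km
6: √((-1.6975·111.32)² + (-0.0521·92.11)²) = √(35708.035776 + 23.029739) = 189.0266 km
7: √((-0.2164·111.32)² + (2.0752·92.11)²) = √(580.311141 + 36537.050217) = 192.6587 km
8: √((1.5430·111.32)² + (-1.7546·92.11)²) = √(29503.819841 + 26119.798042) = 235.8466 km
9: √((-0.8123·111.32)² + (1.6060·92.11)²) = √(8176.723306 + 21882.888449) = 173.3771 km
10: √((0.8926·111.32)² + (-0.5917·92.11)²) = √(9873.250601 + 2970.412085) = 113.3299 km
11: √((-0.1194·111.32)² + (-1.0270·92.11)²) = √(176.666843 + 8948.586733) = 95.5262 km
12: √((0.9223·111.32)² + (1.3258·92.11)²) = √(10541.218428 + 14913.157137) = 159.5443 km
13: √((-0.5387·111.32)² + (0.3955·92.11)²) = √(3596.171099 + 1327.108835) = 70.1661 km
Sorted: 13 (70.1661 km) < 3 (81.1446 km) < 11 (95.5262 km) < 10 (113.3299 km) < …

13, 3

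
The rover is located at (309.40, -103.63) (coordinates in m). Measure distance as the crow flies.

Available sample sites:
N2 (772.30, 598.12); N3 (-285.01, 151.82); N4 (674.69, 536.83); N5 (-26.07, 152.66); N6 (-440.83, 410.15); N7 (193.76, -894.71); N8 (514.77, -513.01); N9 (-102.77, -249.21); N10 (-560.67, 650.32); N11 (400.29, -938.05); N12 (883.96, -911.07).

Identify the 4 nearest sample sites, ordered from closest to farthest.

N5, N9, N8, N3

Distances from (309.40, -103.63):
N2: 840.67 m
N3: 646.98 m
N4: 737.31 m
N5: 422.17 m
N6: 909.29 m
N7: 799.49 m
N8: 458.01 m
N9: 437.12 m
N10: 1151.29 m
N11: 839.36 m
N12: 991.00 m
Sorted: N5 (422.17 m) < N9 (437.12 m) < N8 (458.01 m) < N3 (646.98 m) < N4 (737.31 m) < N7 (799.49 m) < …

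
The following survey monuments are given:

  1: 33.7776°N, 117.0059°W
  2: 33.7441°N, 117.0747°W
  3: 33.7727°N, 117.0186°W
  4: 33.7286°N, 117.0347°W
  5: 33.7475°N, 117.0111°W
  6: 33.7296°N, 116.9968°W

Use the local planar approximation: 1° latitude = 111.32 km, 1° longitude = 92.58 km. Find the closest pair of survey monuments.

1 and 3

Pairwise distances:
1–2: √((-0.0335·111.32)² + (-0.0688·92.58)²) = √(13.907082 + 40.570581) = 7.3809 km
1–3: √((-0.0049·111.32)² + (-0.0127·92.58)²) = √(0.297535 + 1.382426) = 1.2961 km
1–4: √((-0.0490·111.32)² + (-0.0288·92.58)²) = √(29.753534 + 7.109177) = 6.0715 km
1–5: √((-0.0301·111.32)² + (-0.0052·92.58)²) = √(11.227405 + 0.231761) = 3.3851 km
1–6: √((-0.0480·111.32)² + (0.0091·92.58)²) = √(28.551496 + 0.709769) = 5.4094 km
2–3: √((0.0286·111.32)² + (0.0561·92.58)²) = √(10.136277 + 26.974914) = 6.0919 km
2–4: √((-0.0155·111.32)² + (0.0400·92.58)²) = √(2.977212 + 13.713690) = 4.0855 km
2–5: √((0.0034·111.32)² + (0.0636·92.58)²) = √(0.143253 + 34.669580) = 5.9002 km
2–6: √((-0.0145·111.32)² + (0.0779·92.58)²) = √(2.605448 + 52.012684) = 7.3904 km
3–4: √((-0.0441·111.32)² + (-0.0161·92.58)²) = √(24.100362 + 2.221704) = 5.1305 km
3–5: √((-0.0252·111.32)² + (0.0075·92.58)²) = √(7.869506 + 0.482122) = 2.8899 km
3–6: √((-0.0431·111.32)² + (0.0218·92.58)²) = √(23.019768 + 4.073309) = 5.2051 km
4–5: √((0.0189·111.32)² + (0.0236·92.58)²) = √(4.426597 + 4.773736) = 3.0332 km
4–6: √((0.0010·111.32)² + (0.0379·92.58)²) = √(0.012392 + 12.311551) = 3.5105 km
5–6: √((-0.0179·111.32)² + (0.0143·92.58)²) = √(3.970566 + 1.752695) = 2.3923 km
Closest pair: 1–3 at 1.2961 km.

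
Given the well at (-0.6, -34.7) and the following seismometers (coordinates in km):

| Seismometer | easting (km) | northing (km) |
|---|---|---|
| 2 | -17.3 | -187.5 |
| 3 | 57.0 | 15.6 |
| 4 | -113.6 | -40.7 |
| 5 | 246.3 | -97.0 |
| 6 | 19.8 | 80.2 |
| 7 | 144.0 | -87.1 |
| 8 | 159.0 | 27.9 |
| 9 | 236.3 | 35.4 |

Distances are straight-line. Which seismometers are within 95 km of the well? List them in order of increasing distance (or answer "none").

Distances from (-0.6, -34.7):
2: 153.7 km
3: 76.5 km
4: 113.2 km
5: 254.6 km
6: 116.7 km
7: 153.8 km
8: 171.4 km
9: 247.1 km
Threshold 95 km: 3 (76.5 km) is within range.

3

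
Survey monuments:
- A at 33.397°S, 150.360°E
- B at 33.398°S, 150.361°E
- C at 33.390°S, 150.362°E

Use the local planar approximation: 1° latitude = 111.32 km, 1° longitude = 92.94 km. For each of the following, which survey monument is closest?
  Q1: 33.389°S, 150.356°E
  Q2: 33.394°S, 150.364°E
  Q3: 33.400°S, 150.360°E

Q1→C; Q2→C; Q3→B

Q1 at 33.389°S, 150.356°E:
  A: √((-0.008·111.32)² + (0.004·92.94)²) = √(0.79310 + 0.13821) = 0.965 km
  B: √((-0.009·111.32)² + (0.005·92.94)²) = √(1.00376 + 0.21595) = 1.104 km
  C: √((-0.001·111.32)² + (0.006·92.94)²) = √(0.01239 + 0.31096) = 0.569 km
  → nearest: C (0.569 km)
Q2 at 33.394°S, 150.364°E:
  A: √((-0.003·111.32)² + (-0.004·92.94)²) = √(0.11153 + 0.13821) = 0.500 km
  B: √((-0.004·111.32)² + (-0.003·92.94)²) = √(0.19827 + 0.07774) = 0.525 km
  C: √((0.004·111.32)² + (-0.002·92.94)²) = √(0.19827 + 0.03455) = 0.483 km
  → nearest: C (0.483 km)
Q3 at 33.400°S, 150.360°E:
  A: √((0.003·111.32)² + (0.000·92.94)²) = √(0.11153 + 0.00000) = 0.334 km
  B: √((0.002·111.32)² + (0.001·92.94)²) = √(0.04957 + 0.00864) = 0.241 km
  C: √((0.010·111.32)² + (0.002·92.94)²) = √(1.23921 + 0.03455) = 1.129 km
  → nearest: B (0.241 km)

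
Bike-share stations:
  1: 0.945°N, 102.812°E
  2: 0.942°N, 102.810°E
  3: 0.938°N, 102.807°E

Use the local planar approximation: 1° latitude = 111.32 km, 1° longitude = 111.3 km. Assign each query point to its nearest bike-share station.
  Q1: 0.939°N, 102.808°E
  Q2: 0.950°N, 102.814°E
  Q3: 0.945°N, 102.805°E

Q1 at 0.939°N, 102.808°E:
  1: √((0.006·111.32)² + (0.004·111.3)²) = √(0.44612 + 0.19820) = 0.803 km
  2: √((0.003·111.32)² + (0.002·111.3)²) = √(0.11153 + 0.04955) = 0.401 km
  3: √((-0.001·111.32)² + (-0.001·111.3)²) = √(0.01239 + 0.01239) = 0.157 km
  → nearest: 3 (0.157 km)
Q2 at 0.950°N, 102.814°E:
  1: √((-0.005·111.32)² + (-0.002·111.3)²) = √(0.30980 + 0.04955) = 0.599 km
  2: √((-0.008·111.32)² + (-0.004·111.3)²) = √(0.79310 + 0.19820) = 0.996 km
  3: √((-0.012·111.32)² + (-0.007·111.3)²) = √(1.78447 + 0.60700) = 1.546 km
  → nearest: 1 (0.599 km)
Q3 at 0.945°N, 102.805°E:
  1: √((0.000·111.32)² + (0.007·111.3)²) = √(0.00000 + 0.60700) = 0.779 km
  2: √((-0.003·111.32)² + (0.005·111.3)²) = √(0.11153 + 0.30969) = 0.649 km
  3: √((-0.007·111.32)² + (0.002·111.3)²) = √(0.60721 + 0.04955) = 0.810 km
  → nearest: 2 (0.649 km)

Q1→3; Q2→1; Q3→2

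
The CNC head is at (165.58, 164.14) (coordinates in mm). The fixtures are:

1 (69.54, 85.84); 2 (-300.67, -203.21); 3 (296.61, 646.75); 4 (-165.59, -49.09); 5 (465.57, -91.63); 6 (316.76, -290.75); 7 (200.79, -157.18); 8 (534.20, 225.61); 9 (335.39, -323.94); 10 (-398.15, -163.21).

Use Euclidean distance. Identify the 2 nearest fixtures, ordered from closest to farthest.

1, 7

Distances from (165.58, 164.14):
1: √((-96.04)² + (-78.30)²) = √(9223.6816 + 6130.8900) = 123.91 mm
2: √((-466.25)² + (-367.35)²) = √(217389.0625 + 134946.0225) = 593.58 mm
3: √((131.03)² + (482.61)²) = √(17168.8609 + 232912.4121) = 500.08 mm
4: √((-331.17)² + (-213.23)²) = √(109673.5689 + 45467.0329) = 393.88 mm
5: √((299.99)² + (-255.77)²) = √(89994.0001 + 65418.2929) = 394.22 mm
6: √((151.18)² + (-454.89)²) = √(22855.3924 + 206924.9121) = 479.35 mm
7: √((35.21)² + (-321.32)²) = √(1239.7441 + 103246.5424) = 323.24 mm
8: √((368.62)² + (61.47)²) = √(135880.7044 + 3778.5609) = 373.71 mm
9: √((169.81)² + (-488.08)²) = √(28835.4361 + 238222.0864) = 516.78 mm
10: √((-563.73)² + (-327.35)²) = √(317791.5129 + 107158.0225) = 651.88 mm
Sorted: 1 (123.91 mm) < 7 (323.24 mm) < 8 (373.71 mm) < 4 (393.88 mm) < …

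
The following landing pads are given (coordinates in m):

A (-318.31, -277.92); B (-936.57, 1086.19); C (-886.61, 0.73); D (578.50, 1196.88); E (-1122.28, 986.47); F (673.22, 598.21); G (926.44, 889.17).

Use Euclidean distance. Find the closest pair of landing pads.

B and E

Pairwise distances:
A–B: 1497.68 m
A–C: 632.94 m
A–D: 1726.07 m
A–E: 1498.35 m
A–F: 1323.15 m
A–G: 1706.31 m
B–C: 1086.61 m
B–D: 1519.11 m
B–E: 210.79 m
B–F: 1682.13 m
B–G: 1873.40 m
C–D: 1891.38 m
C–E: 1013.52 m
C–F: 1670.34 m
C–G: 2019.03 m
D–E: 1713.75 m
D–F: 606.12 m
D–G: 464.49 m
E–F: 1837.00 m
E–G: 2051.03 m
F–G: 385.72 m
Closest pair: B–E at 210.79 m.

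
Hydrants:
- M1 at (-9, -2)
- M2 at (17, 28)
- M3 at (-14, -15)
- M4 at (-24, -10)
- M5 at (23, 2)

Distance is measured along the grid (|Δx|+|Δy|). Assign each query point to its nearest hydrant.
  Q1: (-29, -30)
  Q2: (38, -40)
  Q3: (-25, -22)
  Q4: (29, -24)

Q1→M4; Q2→M5; Q3→M4; Q4→M5

Q1 at (-29, -30):
  M1: 48
  M2: 104
  M3: 30
  M4: 25
  M5: 84
  → nearest: M4 (25)
Q2 at (38, -40):
  M1: 85
  M2: 89
  M3: 77
  M4: 92
  M5: 57
  → nearest: M5 (57)
Q3 at (-25, -22):
  M1: 36
  M2: 92
  M3: 18
  M4: 13
  M5: 72
  → nearest: M4 (13)
Q4 at (29, -24):
  M1: 60
  M2: 64
  M3: 52
  M4: 67
  M5: 32
  → nearest: M5 (32)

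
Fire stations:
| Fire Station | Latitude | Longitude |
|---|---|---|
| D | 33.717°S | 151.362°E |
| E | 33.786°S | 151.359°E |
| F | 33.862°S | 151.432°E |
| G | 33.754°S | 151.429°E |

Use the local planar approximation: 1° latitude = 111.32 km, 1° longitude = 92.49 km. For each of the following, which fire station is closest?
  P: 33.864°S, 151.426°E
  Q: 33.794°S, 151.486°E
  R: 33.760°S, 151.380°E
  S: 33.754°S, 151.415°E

P→F; Q→G; R→E; S→G

P at 33.864°S, 151.426°E:
  D: √((0.147·111.32)² + (-0.064·92.49)²) = √(267.78181 + 35.03882) = 17.402 km
  E: √((0.078·111.32)² + (-0.067·92.49)²) = √(75.39379 + 38.40070) = 10.667 km
  F: √((0.002·111.32)² + (0.006·92.49)²) = √(0.04957 + 0.30796) = 0.598 km
  G: √((0.110·111.32)² + (0.003·92.49)²) = √(149.94492 + 0.07699) = 12.248 km
  → nearest: F (0.598 km)
Q at 33.794°S, 151.486°E:
  D: √((0.077·111.32)² + (-0.124·92.49)²) = √(73.47301 + 131.53246) = 14.318 km
  E: √((0.008·111.32)² + (-0.127·92.49)²) = √(0.79310 + 137.97392) = 11.780 km
  F: √((-0.068·111.32)² + (-0.054·92.49)²) = √(57.30127 + 24.94463) = 9.069 km
  G: √((0.040·111.32)² + (-0.057·92.49)²) = √(19.82743 + 27.79325) = 6.901 km
  → nearest: G (6.901 km)
R at 33.760°S, 151.380°E:
  D: √((0.043·111.32)² + (-0.018·92.49)²) = √(22.91307 + 2.77163) = 5.068 km
  E: √((-0.026·111.32)² + (-0.021·92.49)²) = √(8.37709 + 3.77249) = 3.486 km
  F: √((-0.102·111.32)² + (0.052·92.49)²) = √(128.92785 + 23.13110) = 12.331 km
  G: √((0.006·111.32)² + (0.049·92.49)²) = √(0.44612 + 20.53911) = 4.581 km
  → nearest: E (3.486 km)
S at 33.754°S, 151.415°E:
  D: √((0.037·111.32)² + (-0.053·92.49)²) = √(16.96484 + 24.02931) = 6.403 km
  E: √((-0.032·111.32)² + (-0.056·92.49)²) = √(12.68955 + 26.82660) = 6.286 km
  F: √((-0.108·111.32)² + (0.017·92.49)²) = √(144.54195 + 2.47222) = 12.125 km
  G: √((0.000·111.32)² + (0.014·92.49)²) = √(0.00000 + 1.67666) = 1.295 km
  → nearest: G (1.295 km)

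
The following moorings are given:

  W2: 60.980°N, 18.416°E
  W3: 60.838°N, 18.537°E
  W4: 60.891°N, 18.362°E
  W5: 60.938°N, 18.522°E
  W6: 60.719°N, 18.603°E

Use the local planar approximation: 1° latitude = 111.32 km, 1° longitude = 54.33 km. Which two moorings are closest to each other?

Pairwise distances:
W2–W3: 17.120 km
W2–W4: 10.333 km
W2–W5: 7.418 km
W2–W6: 30.780 km
W3–W4: 11.190 km
W3–W5: 11.162 km
W3–W6: 13.724 km
W4–W5: 10.146 km
W4–W6: 23.196 km
W5–W6: 24.773 km
Closest pair: W2–W5 at 7.418 km.

W2 and W5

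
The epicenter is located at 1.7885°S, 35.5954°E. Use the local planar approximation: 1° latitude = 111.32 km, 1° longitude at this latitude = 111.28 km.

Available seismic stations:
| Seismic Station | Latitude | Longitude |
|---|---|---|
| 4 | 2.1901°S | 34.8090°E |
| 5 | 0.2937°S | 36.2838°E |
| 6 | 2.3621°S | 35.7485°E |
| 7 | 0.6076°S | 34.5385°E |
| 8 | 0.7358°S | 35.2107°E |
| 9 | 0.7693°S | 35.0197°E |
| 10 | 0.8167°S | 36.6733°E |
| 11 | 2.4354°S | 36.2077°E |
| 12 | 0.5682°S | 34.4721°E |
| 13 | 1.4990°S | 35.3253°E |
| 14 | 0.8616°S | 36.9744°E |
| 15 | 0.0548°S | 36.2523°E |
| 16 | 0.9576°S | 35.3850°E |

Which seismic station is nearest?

13

Distances from 1.7885°S, 35.5954°E:
4: √((-0.4016·111.32)² + (-0.7864·111.28)²) = √(1998.636450 + 7658.103712) = 98.2687 km
5: √((1.4948·111.32)² + (0.6884·111.28)²) = √(27689.338062 + 5868.349313) = 183.1876 km
6: √((-0.5736·111.32)² + (0.1531·111.28)²) = √(4077.225020 + 290.258279) = 66.0869 km
7: √((1.1809·111.32)² + (-1.0569·111.28)²) = √(17281.150026 + 13832.543026) = 176.3907 km
8: √((1.0527·111.32)² + (-0.3847·111.28)²) = √(13732.690782 + 1832.646098) = 124.7611 km
9: √((1.0192·111.32)² + (-0.5757·111.28)²) = √(12872.568908 + 4104.182771) = 130.2949 km
10: √((0.9718·111.32)² + (1.0779·111.28)²) = √(11703.080296 + 14387.693510) = 161.5264 km
11: √((-0.6469·111.32)² + (0.6123·111.28)²) = √(5185.858919 + 4642.615883) = 99.1387 km
12: √((1.2203·111.32)² + (-1.1233·111.28)²) = √(18453.536912 + 15625.206001) = 184.6043 km
13: √((0.2895·111.32)² + (-0.2701·111.28)²) = √(1038.588553 + 903.406898) = 44.0681 km
14: √((0.9269·111.32)² + (1.3790·111.28)²) = √(10646.629957 + 23548.473854) = 184.9192 km
15: √((1.7337·111.32)² + (0.6569·111.28)²) = √(37247.256844 + 5343.585438) = 206.3755 km
16: √((0.8309·111.32)² + (-0.2104·111.28)²) = √(8555.470798 + 548.183179) = 95.4131 km
Minimum: 13 at 44.0681 km.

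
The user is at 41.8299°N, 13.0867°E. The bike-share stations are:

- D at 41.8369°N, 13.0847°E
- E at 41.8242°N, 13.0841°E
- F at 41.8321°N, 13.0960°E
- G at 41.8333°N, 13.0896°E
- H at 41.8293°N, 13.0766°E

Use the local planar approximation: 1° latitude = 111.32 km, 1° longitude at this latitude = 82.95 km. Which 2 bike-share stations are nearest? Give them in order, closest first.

G, E

Distances from 41.8299°N, 13.0867°E:
D: 0.7967 km
E: 0.6702 km
F: 0.8094 km
G: 0.4485 km
H: 0.8405 km
Sorted: G (0.4485 km) < E (0.6702 km) < D (0.7967 km) < F (0.8094 km) < …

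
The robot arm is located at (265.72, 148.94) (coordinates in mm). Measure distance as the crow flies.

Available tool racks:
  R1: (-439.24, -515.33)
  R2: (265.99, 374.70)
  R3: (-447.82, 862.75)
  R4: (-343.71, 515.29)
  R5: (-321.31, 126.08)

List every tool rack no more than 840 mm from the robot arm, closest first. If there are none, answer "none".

R2, R5, R4

Distances from (265.72, 148.94):
R1: 968.62 mm
R2: 225.76 mm
R3: 1009.29 mm
R4: 711.07 mm
R5: 587.47 mm
Threshold 840 mm: R2 (225.76 mm), R5 (587.47 mm), R4 (711.07 mm) are within range.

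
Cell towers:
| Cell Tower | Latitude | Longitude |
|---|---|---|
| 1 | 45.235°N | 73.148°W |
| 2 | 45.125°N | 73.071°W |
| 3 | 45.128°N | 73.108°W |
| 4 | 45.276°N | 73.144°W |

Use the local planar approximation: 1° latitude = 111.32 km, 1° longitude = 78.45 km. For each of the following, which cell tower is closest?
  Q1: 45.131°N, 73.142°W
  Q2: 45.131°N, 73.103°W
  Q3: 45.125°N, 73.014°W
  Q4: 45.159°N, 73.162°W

Q1 at 45.131°N, 73.142°W:
  1: √((0.104·111.32)² + (-0.006·78.45)²) = √(134.03341 + 0.22156) = 11.587 km
  2: √((-0.006·111.32)² + (0.071·78.45)²) = √(0.44612 + 31.02434) = 5.610 km
  3: √((-0.003·111.32)² + (0.034·78.45)²) = √(0.11153 + 7.11449) = 2.688 km
  4: √((0.145·111.32)² + (-0.002·78.45)²) = √(260.54479 + 0.02462) = 16.142 km
  → nearest: 3 (2.688 km)
Q2 at 45.131°N, 73.103°W:
  1: √((0.104·111.32)² + (-0.045·78.45)²) = √(134.03341 + 12.46267) = 12.104 km
  2: √((-0.006·111.32)² + (0.032·78.45)²) = √(0.44612 + 6.30211) = 2.598 km
  3: √((-0.003·111.32)² + (-0.005·78.45)²) = √(0.11153 + 0.15386) = 0.515 km
  4: √((0.145·111.32)² + (-0.041·78.45)²) = √(260.54479 + 10.34555) = 16.459 km
  → nearest: 3 (0.515 km)
Q3 at 45.125°N, 73.014°W:
  1: √((0.110·111.32)² + (-0.134·78.45)²) = √(149.94492 + 110.50845) = 16.139 km
  2: √((0.000·111.32)² + (-0.057·78.45)²) = √(0.00000 + 19.99565) = 4.472 km
  3: √((0.003·111.32)² + (-0.094·78.45)²) = √(0.11153 + 54.38030) = 7.382 km
  4: √((0.151·111.32)² + (-0.130·78.45)²) = √(282.55324 + 104.00940) = 19.661 km
  → nearest: 2 (4.472 km)
Q4 at 45.159°N, 73.162°W:
  1: √((0.076·111.32)² + (0.014·78.45)²) = √(71.57701 + 1.20626) = 8.531 km
  2: √((-0.034·111.32)² + (0.091·78.45)²) = √(14.32532 + 50.96461) = 8.080 km
  3: √((-0.031·111.32)² + (0.054·78.45)²) = √(11.90885 + 17.94624) = 5.464 km
  4: √((0.117·111.32)² + (0.018·78.45)²) = √(169.63604 + 1.99403) = 13.101 km
  → nearest: 3 (5.464 km)

Q1→3; Q2→3; Q3→2; Q4→3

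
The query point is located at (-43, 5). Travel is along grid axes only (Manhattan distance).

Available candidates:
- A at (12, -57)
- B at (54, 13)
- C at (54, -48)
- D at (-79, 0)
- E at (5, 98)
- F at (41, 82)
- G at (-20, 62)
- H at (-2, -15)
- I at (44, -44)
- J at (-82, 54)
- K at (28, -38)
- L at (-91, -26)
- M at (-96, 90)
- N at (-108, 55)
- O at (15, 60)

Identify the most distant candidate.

Distances from (-43, 5):
A: 117
B: 105
C: 150
D: 41
E: 141
F: 161
G: 80
H: 61
I: 136
J: 88
K: 114
L: 79
M: 138
N: 115
O: 113
Maximum: F at 161.

F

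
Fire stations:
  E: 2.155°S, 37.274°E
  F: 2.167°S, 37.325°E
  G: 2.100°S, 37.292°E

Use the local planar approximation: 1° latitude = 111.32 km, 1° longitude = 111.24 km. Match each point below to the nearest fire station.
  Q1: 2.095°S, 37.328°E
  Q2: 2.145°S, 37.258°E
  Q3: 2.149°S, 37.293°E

Q1→G; Q2→E; Q3→E

Q1 at 2.095°S, 37.328°E:
  E: 8.983 km
  F: 8.022 km
  G: 4.043 km
  → nearest: G (4.043 km)
Q2 at 2.145°S, 37.258°E:
  E: 2.099 km
  F: 7.845 km
  G: 6.277 km
  → nearest: E (2.099 km)
Q3 at 2.149°S, 37.293°E:
  E: 2.217 km
  F: 4.085 km
  G: 5.456 km
  → nearest: E (2.217 km)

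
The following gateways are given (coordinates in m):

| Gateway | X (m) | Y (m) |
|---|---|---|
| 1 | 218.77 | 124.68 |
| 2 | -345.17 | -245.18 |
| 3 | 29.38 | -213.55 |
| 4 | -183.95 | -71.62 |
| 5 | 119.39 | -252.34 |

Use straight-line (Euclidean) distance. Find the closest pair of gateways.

3 and 5

Pairwise distances:
3–5: 98.01 m
2–4: 236.89 m
3–4: 256.23 m
4–5: 353.09 m
2–3: 375.88 m
1–3: 387.64 m
1–5: 389.90 m
1–4: 448.01 m
2–5: 464.62 m
1–2: 674.41 m
Closest pair: 3–5 at 98.01 m.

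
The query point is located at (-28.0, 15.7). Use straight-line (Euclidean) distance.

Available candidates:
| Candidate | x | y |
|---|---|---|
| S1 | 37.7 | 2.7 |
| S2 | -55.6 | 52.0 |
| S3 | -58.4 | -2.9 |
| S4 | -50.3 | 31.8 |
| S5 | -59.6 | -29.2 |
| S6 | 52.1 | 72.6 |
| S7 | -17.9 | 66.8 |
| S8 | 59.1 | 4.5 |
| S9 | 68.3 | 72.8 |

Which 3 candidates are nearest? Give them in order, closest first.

Distances from (-28.0, 15.7):
S1: 67.0
S2: 45.6
S3: 35.6
S4: 27.5
S5: 54.9
S6: 98.3
S7: 52.1
S8: 87.8
S9: 112.0
Sorted: S4 (27.5) < S3 (35.6) < S2 (45.6) < S7 (52.1) < S5 (54.9) < …

S4, S3, S2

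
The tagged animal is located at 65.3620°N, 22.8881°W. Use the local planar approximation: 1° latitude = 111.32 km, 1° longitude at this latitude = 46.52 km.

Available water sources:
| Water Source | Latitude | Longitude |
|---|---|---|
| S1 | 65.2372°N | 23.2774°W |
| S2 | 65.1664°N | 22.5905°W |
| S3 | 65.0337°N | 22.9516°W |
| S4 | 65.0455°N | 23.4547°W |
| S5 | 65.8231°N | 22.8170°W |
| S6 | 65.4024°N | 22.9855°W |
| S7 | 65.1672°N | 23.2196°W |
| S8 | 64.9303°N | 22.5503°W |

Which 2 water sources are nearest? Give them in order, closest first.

S6, S1

Distances from 65.3620°N, 22.8881°W:
S1: 22.8252 km
S2: 25.8027 km
S3: 36.6655 km
S4: 44.0012 km
S5: 51.4361 km
S6: 6.3841 km
S7: 26.6095 km
S8: 50.5609 km
Sorted: S6 (6.3841 km) < S1 (22.8252 km) < S2 (25.8027 km) < S7 (26.6095 km) < …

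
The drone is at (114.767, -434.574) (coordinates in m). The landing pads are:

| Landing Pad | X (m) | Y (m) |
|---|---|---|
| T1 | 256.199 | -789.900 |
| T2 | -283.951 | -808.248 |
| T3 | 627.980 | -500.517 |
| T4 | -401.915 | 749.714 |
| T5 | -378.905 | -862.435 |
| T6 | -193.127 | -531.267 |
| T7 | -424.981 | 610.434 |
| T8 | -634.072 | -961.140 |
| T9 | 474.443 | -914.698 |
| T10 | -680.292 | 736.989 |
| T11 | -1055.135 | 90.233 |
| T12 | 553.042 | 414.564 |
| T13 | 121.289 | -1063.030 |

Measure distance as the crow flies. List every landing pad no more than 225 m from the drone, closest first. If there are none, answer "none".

Distances from (114.767, -434.574):
T1: 382.439 m
T2: 546.451 m
T3: 517.432 m
T4: 1292.091 m
T5: 653.282 m
T6: 322.720 m
T7: 1176.167 m
T8: 915.441 m
T9: 599.905 m
T10: 1415.867 m
T11: 1282.222 m
T12: 955.573 m
T13: 628.490 m
Threshold 225 m: none within range.

none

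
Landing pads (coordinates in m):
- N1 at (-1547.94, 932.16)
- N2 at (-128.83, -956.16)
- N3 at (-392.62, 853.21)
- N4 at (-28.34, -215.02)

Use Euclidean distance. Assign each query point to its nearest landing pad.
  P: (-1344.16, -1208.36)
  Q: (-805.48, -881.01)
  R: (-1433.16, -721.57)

P at (-1344.16, -1208.36):
  N1: √((-203.78)² + (2140.52)²) = √(41526.2884 + 4581825.8704) = 2150.20 m
  N2: √((1215.33)² + (252.20)²) = √(1477027.0089 + 63604.8400) = 1241.22 m
  N3: √((951.54)² + (2061.57)²) = √(905428.3716 + 4250070.8649) = 2270.57 m
  N4: √((1315.82)² + (993.34)²) = √(1731382.2724 + 986724.3556) = 1648.67 m
  → nearest: N2 (1241.22 m)
Q at (-805.48, -881.01):
  N1: √((-742.46)² + (1813.17)²) = √(551246.8516 + 3287585.4489) = 1959.29 m
  N2: √((676.65)² + (-75.15)²) = √(457855.2225 + 5647.5225) = 680.81 m
  N3: √((412.86)² + (1734.22)²) = √(170453.3796 + 3007519.0084) = 1782.69 m
  N4: √((777.14)² + (665.99)²) = √(603946.5796 + 443542.6801) = 1023.47 m
  → nearest: N2 (680.81 m)
R at (-1433.16, -721.57):
  N1: √((-114.78)² + (1653.73)²) = √(13174.4484 + 2734822.9129) = 1657.71 m
  N2: √((1304.33)² + (-234.59)²) = √(1701276.7489 + 55032.4681) = 1325.26 m
  N3: √((1040.54)² + (1574.78)²) = √(1082723.4916 + 2479932.0484) = 1887.50 m
  N4: √((1404.82)² + (506.55)²) = √(1973519.2324 + 256592.9025) = 1493.36 m
  → nearest: N2 (1325.26 m)

P→N2; Q→N2; R→N2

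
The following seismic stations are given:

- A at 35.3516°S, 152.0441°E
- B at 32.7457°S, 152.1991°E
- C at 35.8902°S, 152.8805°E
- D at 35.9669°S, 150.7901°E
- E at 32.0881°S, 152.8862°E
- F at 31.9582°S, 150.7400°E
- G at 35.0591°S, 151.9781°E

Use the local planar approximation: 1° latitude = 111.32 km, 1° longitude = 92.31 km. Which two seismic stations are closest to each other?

A and G

Pairwise distances:
A–B: 290.4414 km
A–C: 97.7544 km
A–D: 134.5036 km
A–E: 371.5162 km
A–F: 396.4710 km
A–G: 33.1262 km
B–C: 355.6521 km
B–D: 381.4437 km
B–E: 96.8592 km
B–F: 160.7057 km
B–G: 258.3345 km
C–D: 193.1536 km
C–E: 423.2501 km
C–F: 480.2415 km
C–G: 124.4933 km
D–E: 473.1592 km
D–F: 446.2724 km
D–G: 149.1262 km
E–F: 198.6428 km
E–G: 341.1897 km
F–G: 363.6202 km
Closest pair: A–G at 33.1262 km.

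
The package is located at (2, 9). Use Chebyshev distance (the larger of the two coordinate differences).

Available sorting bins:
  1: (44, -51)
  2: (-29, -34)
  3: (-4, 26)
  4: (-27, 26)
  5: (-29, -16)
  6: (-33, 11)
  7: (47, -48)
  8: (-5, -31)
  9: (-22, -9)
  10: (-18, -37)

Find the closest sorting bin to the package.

Distances from (2, 9):
1: max(|42|, |-60|) = 60
2: max(|-31|, |-43|) = 43
3: max(|-6|, |17|) = 17
4: max(|-29|, |17|) = 29
5: max(|-31|, |-25|) = 31
6: max(|-35|, |2|) = 35
7: max(|45|, |-57|) = 57
8: max(|-7|, |-40|) = 40
9: max(|-24|, |-18|) = 24
10: max(|-20|, |-46|) = 46
Minimum: 3 at 17.

3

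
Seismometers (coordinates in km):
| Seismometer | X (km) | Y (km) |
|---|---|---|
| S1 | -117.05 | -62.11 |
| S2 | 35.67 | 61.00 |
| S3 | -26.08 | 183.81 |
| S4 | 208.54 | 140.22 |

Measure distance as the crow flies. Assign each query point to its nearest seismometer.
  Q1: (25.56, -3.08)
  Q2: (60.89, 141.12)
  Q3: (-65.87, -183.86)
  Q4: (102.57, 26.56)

Q1→S2; Q2→S2; Q3→S1; Q4→S2

Q1 at (25.56, -3.08):
  S1: √((-142.61)² + (-59.03)²) = √(20337.6121 + 3484.5409) = 154.34 km
  S2: √((10.11)² + (64.08)²) = √(102.2121 + 4106.2464) = 64.87 km
  S3: √((-51.64)² + (186.89)²) = √(2666.6896 + 34927.8721) = 193.89 km
  S4: √((182.98)² + (143.30)²) = √(33481.6804 + 20534.8900) = 232.41 km
  → nearest: S2 (64.87 km)
Q2 at (60.89, 141.12):
  S1: √((-177.94)² + (-203.23)²) = √(31662.6436 + 41302.4329) = 270.12 km
  S2: √((-25.22)² + (-80.12)²) = √(636.0484 + 6419.2144) = 84.00 km
  S3: √((-86.97)² + (42.69)²) = √(7563.7809 + 1822.4361) = 96.88 km
  S4: √((147.65)² + (-0.90)²) = √(21800.5225 + 0.8100) = 147.65 km
  → nearest: S2 (84.00 km)
Q3 at (-65.87, -183.86):
  S1: √((-51.18)² + (121.75)²) = √(2619.3924 + 14823.0625) = 132.07 km
  S2: √((101.54)² + (244.86)²) = √(10310.3716 + 59956.4196) = 265.08 km
  S3: √((39.79)² + (367.67)²) = √(1583.2441 + 135181.2289) = 369.82 km
  S4: √((274.41)² + (324.08)²) = √(75300.8481 + 105027.8464) = 424.65 km
  → nearest: S1 (132.07 km)
Q4 at (102.57, 26.56):
  S1: √((-219.62)² + (-88.67)²) = √(48232.9444 + 7862.3689) = 236.84 km
  S2: √((-66.90)² + (34.44)²) = √(4475.6100 + 1186.1136) = 75.24 km
  S3: √((-128.65)² + (157.25)²) = √(16550.8225 + 24727.5625) = 203.17 km
  S4: √((105.97)² + (113.66)²) = √(11229.6409 + 12918.5956) = 155.40 km
  → nearest: S2 (75.24 km)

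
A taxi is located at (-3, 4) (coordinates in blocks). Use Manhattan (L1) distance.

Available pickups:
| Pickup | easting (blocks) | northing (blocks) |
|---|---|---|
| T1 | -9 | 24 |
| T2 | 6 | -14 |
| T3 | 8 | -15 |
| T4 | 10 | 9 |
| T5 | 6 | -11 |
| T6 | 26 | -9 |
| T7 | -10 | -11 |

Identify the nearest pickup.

T4

Distances from (-3, 4):
T1: |-6| + |20| = 6 + 20 = 26 blocks
T2: |9| + |-18| = 9 + 18 = 27 blocks
T3: |11| + |-19| = 11 + 19 = 30 blocks
T4: |13| + |5| = 13 + 5 = 18 blocks
T5: |9| + |-15| = 9 + 15 = 24 blocks
T6: |29| + |-13| = 29 + 13 = 42 blocks
T7: |-7| + |-15| = 7 + 15 = 22 blocks
Minimum: T4 at 18 blocks.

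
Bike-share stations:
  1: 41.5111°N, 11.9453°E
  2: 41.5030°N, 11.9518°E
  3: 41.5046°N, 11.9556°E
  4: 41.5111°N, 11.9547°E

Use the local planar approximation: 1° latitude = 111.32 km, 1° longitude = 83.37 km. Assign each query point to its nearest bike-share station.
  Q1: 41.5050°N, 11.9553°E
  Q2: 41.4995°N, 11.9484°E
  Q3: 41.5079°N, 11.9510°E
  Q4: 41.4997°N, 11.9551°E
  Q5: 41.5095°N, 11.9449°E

Q1→3; Q2→2; Q3→4; Q4→2; Q5→1

Q1 at 41.5050°N, 11.9553°E:
  1: √((0.0061·111.32)² + (-0.0100·83.37)²) = √(0.461112 + 0.695056) = 1.0753 km
  2: √((-0.0020·111.32)² + (-0.0035·83.37)²) = √(0.049569 + 0.085144) = 0.3670 km
  3: √((-0.0004·111.32)² + (0.0003·83.37)²) = √(0.001983 + 0.000626) = 0.0511 km
  4: √((0.0061·111.32)² + (-0.0006·83.37)²) = √(0.461112 + 0.002502) = 0.6809 km
  → nearest: 3 (0.0511 km)
Q2 at 41.4995°N, 11.9484°E:
  1: √((0.0116·111.32)² + (-0.0031·83.37)²) = √(1.667487 + 0.066795) = 1.3169 km
  2: √((0.0035·111.32)² + (0.0034·83.37)²) = √(0.151804 + 0.080348) = 0.4818 km
  3: √((0.0051·111.32)² + (0.0072·83.37)²) = √(0.322320 + 0.360317) = 0.8262 km
  4: √((0.0116·111.32)² + (0.0063·83.37)²) = √(1.667487 + 0.275868) = 1.3940 km
  → nearest: 2 (0.4818 km)
Q3 at 41.5079°N, 11.9510°E:
  1: √((0.0032·111.32)² + (-0.0057·83.37)²) = √(0.126896 + 0.225824) = 0.5939 km
  2: √((-0.0049·111.32)² + (0.0008·83.37)²) = √(0.297535 + 0.004448) = 0.5495 km
  3: √((-0.0033·111.32)² + (0.0046·83.37)²) = √(0.134950 + 0.147074) = 0.5311 km
  4: √((0.0032·111.32)² + (0.0037·83.37)²) = √(0.126896 + 0.095153) = 0.4712 km
  → nearest: 4 (0.4712 km)
Q4 at 41.4997°N, 11.9551°E:
  1: √((0.0114·111.32)² + (-0.0098·83.37)²) = √(1.610483 + 0.667531) = 1.5093 km
  2: √((0.0033·111.32)² + (-0.0033·83.37)²) = √(0.134950 + 0.075692) = 0.4590 km
  3: √((0.0049·111.32)² + (0.0005·83.37)²) = √(0.297535 + 0.001738) = 0.5471 km
  4: √((0.0114·111.32)² + (-0.0004·83.37)²) = √(1.610483 + 0.001112) = 1.2695 km
  → nearest: 2 (0.4590 km)
Q5 at 41.5095°N, 11.9449°E:
  1: √((0.0016·111.32)² + (0.0004·83.37)²) = √(0.031724 + 0.001112) = 0.1812 km
  2: √((-0.0065·111.32)² + (0.0069·83.37)²) = √(0.523568 + 0.330916) = 0.9244 km
  3: √((-0.0049·111.32)² + (0.0107·83.37)²) = √(0.297535 + 0.795769) = 1.0456 km
  4: √((0.0016·111.32)² + (0.0098·83.37)²) = √(0.031724 + 0.667531) = 0.8362 km
  → nearest: 1 (0.1812 km)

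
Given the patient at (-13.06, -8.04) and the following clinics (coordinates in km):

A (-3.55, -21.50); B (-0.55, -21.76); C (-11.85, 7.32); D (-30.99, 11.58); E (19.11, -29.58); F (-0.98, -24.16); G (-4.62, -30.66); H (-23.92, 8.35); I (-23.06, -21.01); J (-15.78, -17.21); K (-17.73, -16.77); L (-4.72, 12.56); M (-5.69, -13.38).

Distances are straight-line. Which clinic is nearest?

Distances from (-13.06, -8.04):
A: 16.48 km
B: 18.57 km
C: 15.41 km
D: 26.58 km
E: 38.72 km
F: 20.14 km
G: 24.14 km
H: 19.66 km
I: 16.38 km
J: 9.56 km
K: 9.90 km
L: 22.22 km
M: 9.10 km
Minimum: M at 9.10 km.

M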